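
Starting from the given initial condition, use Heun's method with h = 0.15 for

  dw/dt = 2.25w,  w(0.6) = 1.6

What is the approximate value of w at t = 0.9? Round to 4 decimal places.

Heun: k1 = f(t_n, w_n); k2 = f(t_n + h, w_n + h·k1); w_{n+1} = w_n + (h/2)·(k1 + k2).
t=0.600000, w=1.600000:
  k1 = f(0.600000, 1.600000) = 3.600000
  k2 = f(0.750000, 2.140000) = 4.815000
  w ← 1.600000 + (0.15/2)·(3.600000 + 4.815000) = 2.231125
t=0.750000, w=2.231125:
  k1 = f(0.750000, 2.231125) = 5.020031
  k2 = f(0.900000, 2.984130) = 6.714292
  w ← 2.231125 + (0.15/2)·(5.020031 + 6.714292) = 3.111199
w(0.9) ≈ 3.1112

3.1112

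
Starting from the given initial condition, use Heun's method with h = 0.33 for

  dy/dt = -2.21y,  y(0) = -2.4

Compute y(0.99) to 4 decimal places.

-0.3709

Heun: k1 = f(t_n, y_n); k2 = f(t_n + h, y_n + h·k1); y_{n+1} = y_n + (h/2)·(k1 + k2).
t=0.000000, y=-2.400000:
  k1 = f(0.000000, -2.400000) = 5.304000
  k2 = f(0.330000, -0.649680) = 1.435793
  y ← -2.400000 + (0.33/2)·(5.304000 + 1.435793) = -1.287934
t=0.330000, y=-1.287934:
  k1 = f(0.330000, -1.287934) = 2.846335
  k2 = f(0.660000, -0.348644) = 0.770503
  y ← -1.287934 + (0.33/2)·(2.846335 + 0.770503) = -0.691156
t=0.660000, y=-0.691156:
  k1 = f(0.660000, -0.691156) = 1.527455
  k2 = f(0.990000, -0.187096) = 0.413482
  y ← -0.691156 + (0.33/2)·(1.527455 + 0.413482) = -0.370901
y(0.99) ≈ -0.3709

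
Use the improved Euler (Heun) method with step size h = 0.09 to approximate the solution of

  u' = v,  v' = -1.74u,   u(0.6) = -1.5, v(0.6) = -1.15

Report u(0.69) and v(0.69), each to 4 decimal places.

Heun on (u,v): k1 = f(s_n, state_n); k2 = f(s_n + h, state_n + h·k1); state_{n+1} = state_n + (h/2)·(k1 + k2).
0.600000: (-1.500000, -1.150000)
  k1 = (-1.150000, 2.610000)
  predictor → (-1.603500, -0.915100)
  k2 = (-0.915100, 2.790090)
  → (-1.592929, -0.906996)
(u(0.69), v(0.69)) ≈ (-1.5929, -0.9070)

-1.5929, -0.9070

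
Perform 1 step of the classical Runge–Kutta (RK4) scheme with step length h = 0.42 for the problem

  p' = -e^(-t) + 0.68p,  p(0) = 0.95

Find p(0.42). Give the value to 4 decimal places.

0.8631

RK4: k1 = f(t_n, p_n); k2 = f(t_n + h/2, p_n + (h/2)·k1); k3 = f(t_n + h/2, p_n + (h/2)·k2); k4 = f(t_n + h, p_n + h·k3); p_{n+1} = p_n + (h/6)·(k1 + 2k2 + 2k3 + k4).
t=0.000000, p=0.950000:
  k1 = f(0.000000, 0.950000) = -0.354000
  k2 = f(0.210000, 0.875660) = -0.215135
  k3 = f(0.210000, 0.904822) = -0.195306
  k4 = f(0.420000, 0.867972) = -0.066826
  p ← 0.950000 + (0.42/6)·(k1 + 2k2 + 2k3 + k4) = 0.863080
p(0.42) ≈ 0.8631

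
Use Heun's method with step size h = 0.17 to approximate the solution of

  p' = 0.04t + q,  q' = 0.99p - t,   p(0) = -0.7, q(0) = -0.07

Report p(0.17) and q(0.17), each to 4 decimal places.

Heun on (p,q): k1 = f(t_n, state_n); k2 = f(t_n + h, state_n + h·k1); state_{n+1} = state_n + (h/2)·(k1 + k2).
0.000000: (-0.700000, -0.070000)
  k1 = (-0.070000, -0.693000)
  predictor → (-0.711900, -0.187810)
  k2 = (-0.181010, -0.874781)
  → (-0.721336, -0.203261)
(p(0.17), q(0.17)) ≈ (-0.7213, -0.2033)

-0.7213, -0.2033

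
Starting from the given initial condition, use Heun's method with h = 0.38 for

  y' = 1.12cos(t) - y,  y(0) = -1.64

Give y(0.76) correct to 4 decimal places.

-0.2809

Heun: k1 = f(t_n, y_n); k2 = f(t_n + h, y_n + h·k1); y_{n+1} = y_n + (h/2)·(k1 + k2).
t=0.000000, y=-1.640000:
  k1 = f(0.000000, -1.640000) = 2.760000
  k2 = f(0.380000, -0.591200) = 1.631304
  y ← -1.640000 + (0.38/2)·(2.760000 + 1.631304) = -0.805652
t=0.380000, y=-0.805652:
  k1 = f(0.380000, -0.805652) = 1.845757
  k2 = f(0.760000, -0.104265) = 0.916081
  y ← -0.805652 + (0.38/2)·(1.845757 + 0.916081) = -0.280903
y(0.76) ≈ -0.2809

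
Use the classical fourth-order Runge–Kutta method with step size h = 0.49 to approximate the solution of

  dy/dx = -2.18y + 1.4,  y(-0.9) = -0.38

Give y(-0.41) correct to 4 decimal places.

RK4: k1 = f(x_n, y_n); k2 = f(x_n + h/2, y_n + (h/2)·k1); k3 = f(x_n + h/2, y_n + (h/2)·k2); k4 = f(x_n + h, y_n + h·k3); y_{n+1} = y_n + (h/6)·(k1 + 2k2 + 2k3 + k4).
x=-0.900000, y=-0.380000:
  k1 = f(-0.900000, -0.380000) = 2.228400
  k2 = f(-0.655000, 0.165958) = 1.038212
  k3 = f(-0.655000, -0.125638) = 1.673891
  k4 = f(-0.410000, 0.440207) = 0.440349
  y ← -0.380000 + (0.49/6)·(k1 + 2k2 + 2k3 + k4) = 0.280925
y(-0.41) ≈ 0.2809

0.2809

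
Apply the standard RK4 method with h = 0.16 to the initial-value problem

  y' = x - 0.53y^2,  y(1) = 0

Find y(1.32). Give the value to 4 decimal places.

RK4: k1 = f(x_n, y_n); k2 = f(x_n + h/2, y_n + (h/2)·k1); k3 = f(x_n + h/2, y_n + (h/2)·k2); k4 = f(x_n + h, y_n + h·k3); y_{n+1} = y_n + (h/6)·(k1 + 2k2 + 2k3 + k4).
x=1.000000, y=0.000000:
  k1 = f(1.000000, 0.000000) = 1.000000
  k2 = f(1.080000, 0.080000) = 1.076608
  k3 = f(1.080000, 0.086129) = 1.076068
  k4 = f(1.160000, 0.172171) = 1.144289
  y ← 0.000000 + (0.16/6)·(k1 + 2k2 + 2k3 + k4) = 0.171990
x=1.160000, y=0.171990:
  k1 = f(1.160000, 0.171990) = 1.144322
  k2 = f(1.240000, 0.263536) = 1.203191
  k3 = f(1.240000, 0.268246) = 1.201863
  k4 = f(1.320000, 0.364289) = 1.249666
  y ← 0.171990 + (0.16/6)·(k1 + 2k2 + 2k3 + k4) = 0.364100
y(1.32) ≈ 0.3641

0.3641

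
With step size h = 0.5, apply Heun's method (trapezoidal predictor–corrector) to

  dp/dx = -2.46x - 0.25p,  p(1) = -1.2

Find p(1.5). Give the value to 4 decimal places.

Heun: k1 = f(x_n, p_n); k2 = f(x_n + h, p_n + h·k1); p_{n+1} = p_n + (h/2)·(k1 + k2).
x=1.000000, p=-1.200000:
  k1 = f(1.000000, -1.200000) = -2.160000
  k2 = f(1.500000, -2.280000) = -3.120000
  p ← -1.200000 + (0.5/2)·(-2.160000 + (-3.120000)) = -2.520000
p(1.5) ≈ -2.5200

-2.5200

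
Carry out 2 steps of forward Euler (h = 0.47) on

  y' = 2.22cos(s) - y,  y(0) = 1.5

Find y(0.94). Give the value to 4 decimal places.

Euler: y_{n+1} = y_n + h·f(s_n, y_n).
s=0.000000, y=1.500000: f=0.720000 → y ← 1.500000 + 0.47·0.720000 = 1.838400
s=0.470000, y=1.838400: f=0.140882 → y ← 1.838400 + 0.47·0.140882 = 1.904614
y(0.94) ≈ 1.9046

1.9046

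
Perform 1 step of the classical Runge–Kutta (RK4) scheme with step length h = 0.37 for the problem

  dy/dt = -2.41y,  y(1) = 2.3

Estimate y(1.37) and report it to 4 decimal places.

RK4: k1 = f(t_n, y_n); k2 = f(t_n + h/2, y_n + (h/2)·k1); k3 = f(t_n + h/2, y_n + (h/2)·k2); k4 = f(t_n + h, y_n + h·k3); y_{n+1} = y_n + (h/6)·(k1 + 2k2 + 2k3 + k4).
t=1.000000, y=2.300000:
  k1 = f(1.000000, 2.300000) = -5.543000
  k2 = f(1.185000, 1.274545) = -3.071653
  k3 = f(1.185000, 1.731744) = -4.173503
  k4 = f(1.370000, 0.755804) = -1.821487
  y ← 2.300000 + (0.37/6)·(k1 + 2k2 + 2k3 + k4) = 0.952287
y(1.37) ≈ 0.9523

0.9523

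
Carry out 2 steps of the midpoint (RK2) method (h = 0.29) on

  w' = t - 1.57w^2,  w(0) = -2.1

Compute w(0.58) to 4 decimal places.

-120.8028

Midpoint: k1 = f(t_n, w_n); k2 = f(t_n + h/2, w_n + (h/2)·k1); w_{n+1} = w_n + h·k2.
t=0.000000, w=-2.100000:
  k1 = f(0.000000, -2.100000) = -6.923700
  k2 = f(0.145000, -3.103937) = -14.981042
  w ← -2.100000 + 0.29·(-14.981042) = -6.444502
t=0.290000, w=-6.444502:
  k1 = f(0.290000, -6.444502) = -64.914626
  k2 = f(0.435000, -15.857123) = -394.338913
  w ← -6.444502 + 0.29·(-394.338913) = -120.802787
w(0.58) ≈ -120.8028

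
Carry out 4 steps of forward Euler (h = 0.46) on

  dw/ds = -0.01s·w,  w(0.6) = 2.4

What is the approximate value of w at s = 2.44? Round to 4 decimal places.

2.3435

Euler: w_{n+1} = w_n + h·f(s_n, w_n).
s=0.600000, w=2.400000: f=-0.014400 → w ← 2.400000 + 0.46·(-0.014400) = 2.393376
s=1.060000, w=2.393376: f=-0.025370 → w ← 2.393376 + 0.46·(-0.025370) = 2.381706
s=1.520000, w=2.381706: f=-0.036202 → w ← 2.381706 + 0.46·(-0.036202) = 2.365053
s=1.980000, w=2.365053: f=-0.046828 → w ← 2.365053 + 0.46·(-0.046828) = 2.343512
w(2.44) ≈ 2.3435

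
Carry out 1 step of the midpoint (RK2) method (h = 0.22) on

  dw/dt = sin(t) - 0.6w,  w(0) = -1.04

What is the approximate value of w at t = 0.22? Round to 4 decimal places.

Midpoint: k1 = f(t_n, w_n); k2 = f(t_n + h/2, w_n + (h/2)·k1); w_{n+1} = w_n + h·k2.
t=0.000000, w=-1.040000:
  k1 = f(0.000000, -1.040000) = 0.624000
  k2 = f(0.110000, -0.971360) = 0.692594
  w ← -1.040000 + 0.22·0.692594 = -0.887629
w(0.22) ≈ -0.8876

-0.8876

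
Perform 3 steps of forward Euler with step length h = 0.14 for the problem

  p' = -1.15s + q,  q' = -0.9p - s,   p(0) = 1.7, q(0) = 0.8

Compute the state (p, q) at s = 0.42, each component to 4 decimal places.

1.8737, 0.0629

Euler on (p,q): p_{n+1} = p_n + h·p', q_{n+1} = q_n + h·q'.
0.000000: (1.700000, 0.800000); f=(0.800000, -1.530000) → (1.812000, 0.585800)
0.140000: (1.812000, 0.585800); f=(0.424800, -1.770800) → (1.871472, 0.337888)
0.280000: (1.871472, 0.337888); f=(0.015888, -1.964325) → (1.873696, 0.062883)
(p(0.42), q(0.42)) ≈ (1.8737, 0.0629)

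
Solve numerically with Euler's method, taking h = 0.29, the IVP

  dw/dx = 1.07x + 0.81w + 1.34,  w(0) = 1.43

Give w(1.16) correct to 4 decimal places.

Euler: w_{n+1} = w_n + h·f(x_n, w_n).
x=0.000000, w=1.430000: f=2.498300 → w ← 1.430000 + 0.29·2.498300 = 2.154507
x=0.290000, w=2.154507: f=3.395451 → w ← 2.154507 + 0.29·3.395451 = 3.139188
x=0.580000, w=3.139188: f=4.503342 → w ← 3.139188 + 0.29·4.503342 = 4.445157
x=0.870000, w=4.445157: f=5.871477 → w ← 4.445157 + 0.29·5.871477 = 6.147885
w(1.16) ≈ 6.1479

6.1479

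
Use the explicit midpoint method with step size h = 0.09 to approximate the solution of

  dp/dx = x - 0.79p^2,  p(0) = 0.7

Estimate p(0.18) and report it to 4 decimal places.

Midpoint: k1 = f(x_n, p_n); k2 = f(x_n + h/2, p_n + (h/2)·k1); p_{n+1} = p_n + h·k2.
x=0.000000, p=0.700000:
  k1 = f(0.000000, 0.700000) = -0.387100
  k2 = f(0.045000, 0.682580) = -0.323074
  p ← 0.700000 + 0.09·(-0.323074) = 0.670923
x=0.090000, p=0.670923:
  k1 = f(0.090000, 0.670923) = -0.265609
  k2 = f(0.135000, 0.658971) = -0.208052
  p ← 0.670923 + 0.09·(-0.208052) = 0.652199
p(0.18) ≈ 0.6522

0.6522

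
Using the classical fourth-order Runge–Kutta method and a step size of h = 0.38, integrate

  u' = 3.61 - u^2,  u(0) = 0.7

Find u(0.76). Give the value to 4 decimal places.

1.7895

RK4: k1 = f(x_n, u_n); k2 = f(x_n + h/2, u_n + (h/2)·k1); k3 = f(x_n + h/2, u_n + (h/2)·k2); k4 = f(x_n + h, u_n + h·k3); u_{n+1} = u_n + (h/6)·(k1 + 2k2 + 2k3 + k4).
x=0.000000, u=0.700000:
  k1 = f(0.000000, 0.700000) = 3.120000
  k2 = f(0.190000, 1.292800) = 1.938668
  k3 = f(0.190000, 1.068347) = 2.468635
  k4 = f(0.380000, 1.638081) = 0.926690
  u ← 0.700000 + (0.38/6)·(k1 + 2k2 + 2k3 + k4) = 1.514549
x=0.380000, u=1.514549:
  k1 = f(0.380000, 1.514549) = 1.316142
  k2 = f(0.570000, 1.764616) = 0.496131
  k3 = f(0.570000, 1.608814) = 1.021719
  k4 = f(0.760000, 1.902802) = -0.010655
  u ← 1.514549 + (0.38/6)·(k1 + 2k2 + 2k3 + k4) = 1.789491
u(0.76) ≈ 1.7895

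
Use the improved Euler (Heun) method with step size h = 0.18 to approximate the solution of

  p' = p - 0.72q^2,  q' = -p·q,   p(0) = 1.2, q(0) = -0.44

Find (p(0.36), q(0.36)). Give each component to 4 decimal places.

1.6764, -0.2662

Heun on (p,q): k1 = f(t_n, state_n); k2 = f(t_n + h, state_n + h·k1); state_{n+1} = state_n + (h/2)·(k1 + k2).
0.000000: (1.200000, -0.440000)
  k1 = (1.060608, 0.528000)
  predictor → (1.390909, -0.344960)
  k2 = (1.305231, 0.479808)
  → (1.412926, -0.349297)
0.180000: (1.412926, -0.349297)
  k1 = (1.325079, 0.493531)
  predictor → (1.651440, -0.260462)
  k2 = (1.602595, 0.430137)
  → (1.676416, -0.266167)
(p(0.36), q(0.36)) ≈ (1.6764, -0.2662)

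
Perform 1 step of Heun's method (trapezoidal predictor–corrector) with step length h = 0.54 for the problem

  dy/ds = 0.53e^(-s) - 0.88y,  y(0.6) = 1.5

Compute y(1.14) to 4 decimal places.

1.0435

Heun: k1 = f(s_n, y_n); k2 = f(s_n + h, y_n + h·k1); y_{n+1} = y_n + (h/2)·(k1 + k2).
s=0.600000, y=1.500000:
  k1 = f(0.600000, 1.500000) = -1.029130
  k2 = f(1.140000, 0.944270) = -0.661453
  y ← 1.500000 + (0.54/2)·(-1.029130 + (-0.661453)) = 1.043543
y(1.14) ≈ 1.0435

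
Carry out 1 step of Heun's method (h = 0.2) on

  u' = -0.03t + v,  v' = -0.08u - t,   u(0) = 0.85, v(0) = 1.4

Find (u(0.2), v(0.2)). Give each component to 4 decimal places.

1.1280, 1.3642

Heun on (u,v): k1 = f(t_n, state_n); k2 = f(t_n + h, state_n + h·k1); state_{n+1} = state_n + (h/2)·(k1 + k2).
0.000000: (0.850000, 1.400000)
  k1 = (1.400000, -0.068000)
  predictor → (1.130000, 1.386400)
  k2 = (1.380400, -0.290400)
  → (1.128040, 1.364160)
(u(0.2), v(0.2)) ≈ (1.1280, 1.3642)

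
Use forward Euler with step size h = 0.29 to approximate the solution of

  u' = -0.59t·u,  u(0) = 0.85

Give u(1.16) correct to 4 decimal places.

0.6193

Euler: u_{n+1} = u_n + h·f(t_n, u_n).
t=0.000000, u=0.850000: f=0.000000 → u ← 0.850000 + 0.29·0.000000 = 0.850000
t=0.290000, u=0.850000: f=-0.145435 → u ← 0.850000 + 0.29·(-0.145435) = 0.807824
t=0.580000, u=0.807824: f=-0.276437 → u ← 0.807824 + 0.29·(-0.276437) = 0.727657
t=0.870000, u=0.727657: f=-0.373506 → u ← 0.727657 + 0.29·(-0.373506) = 0.619340
u(1.16) ≈ 0.6193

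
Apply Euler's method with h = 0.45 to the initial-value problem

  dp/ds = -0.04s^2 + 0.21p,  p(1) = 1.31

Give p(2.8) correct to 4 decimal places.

1.6404

Euler: p_{n+1} = p_n + h·f(s_n, p_n).
s=1.000000, p=1.310000: f=0.235100 → p ← 1.310000 + 0.45·0.235100 = 1.415795
s=1.450000, p=1.415795: f=0.213217 → p ← 1.415795 + 0.45·0.213217 = 1.511743
s=1.900000, p=1.511743: f=0.173066 → p ← 1.511743 + 0.45·0.173066 = 1.589622
s=2.350000, p=1.589622: f=0.112921 → p ← 1.589622 + 0.45·0.112921 = 1.640437
p(2.8) ≈ 1.6404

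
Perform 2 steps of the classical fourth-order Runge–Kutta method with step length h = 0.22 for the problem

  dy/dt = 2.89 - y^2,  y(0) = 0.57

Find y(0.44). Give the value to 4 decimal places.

RK4: k1 = f(t_n, y_n); k2 = f(t_n + h/2, y_n + (h/2)·k1); k3 = f(t_n + h/2, y_n + (h/2)·k2); k4 = f(t_n + h, y_n + h·k3); y_{n+1} = y_n + (h/6)·(k1 + 2k2 + 2k3 + k4).
t=0.000000, y=0.570000:
  k1 = f(0.000000, 0.570000) = 2.565100
  k2 = f(0.110000, 0.852161) = 2.163822
  k3 = f(0.110000, 0.808020) = 2.237103
  k4 = f(0.220000, 1.062163) = 1.761810
  y ← 0.570000 + (0.22/6)·(k1 + 2k2 + 2k3 + k4) = 1.051388
t=0.220000, y=1.051388:
  k1 = f(0.220000, 1.051388) = 1.784584
  k2 = f(0.330000, 1.247692) = 1.333265
  k3 = f(0.330000, 1.198047) = 1.454683
  k4 = f(0.440000, 1.371418) = 1.009212
  y ← 1.051388 + (0.22/6)·(k1 + 2k2 + 2k3 + k4) = 1.358277
y(0.44) ≈ 1.3583

1.3583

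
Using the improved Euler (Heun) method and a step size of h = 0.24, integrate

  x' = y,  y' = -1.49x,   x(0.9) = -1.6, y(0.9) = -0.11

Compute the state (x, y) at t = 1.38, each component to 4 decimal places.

Heun on (x,y): k1 = f(t_n, state_n); k2 = f(t_n + h, state_n + h·k1); state_{n+1} = state_n + (h/2)·(k1 + k2).
0.900000: (-1.600000, -0.110000)
  k1 = (-0.110000, 2.384000)
  predictor → (-1.626400, 0.462160)
  k2 = (0.462160, 2.423336)
  → (-1.557741, 0.466880)
1.140000: (-1.557741, 0.466880)
  k1 = (0.466880, 2.321034)
  predictor → (-1.445690, 1.023928)
  k2 = (1.023928, 2.154077)
  → (-1.378844, 1.003894)
(x(1.38), y(1.38)) ≈ (-1.3788, 1.0039)

-1.3788, 1.0039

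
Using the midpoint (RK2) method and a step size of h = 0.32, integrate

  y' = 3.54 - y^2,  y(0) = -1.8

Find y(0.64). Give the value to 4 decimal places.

-1.2544

Midpoint: k1 = f(x_n, y_n); k2 = f(x_n + h/2, y_n + (h/2)·k1); y_{n+1} = y_n + h·k2.
x=0.000000, y=-1.800000:
  k1 = f(0.000000, -1.800000) = 0.300000
  k2 = f(0.160000, -1.752000) = 0.470496
  y ← -1.800000 + 0.32·0.470496 = -1.649441
x=0.320000, y=-1.649441:
  k1 = f(0.320000, -1.649441) = 0.819343
  k2 = f(0.480000, -1.518346) = 1.234624
  y ← -1.649441 + 0.32·1.234624 = -1.254361
y(0.64) ≈ -1.2544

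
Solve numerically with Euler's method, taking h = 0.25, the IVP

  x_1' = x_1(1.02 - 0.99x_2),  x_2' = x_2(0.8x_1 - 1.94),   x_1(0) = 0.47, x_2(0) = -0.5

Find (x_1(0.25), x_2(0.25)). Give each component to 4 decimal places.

0.6480, -0.3045

Euler on (x_1,x_2): x_1_{n+1} = x_1_n + h·x_1', x_2_{n+1} = x_2_n + h·x_2'.
0.000000: (0.470000, -0.500000); f=(0.712050, 0.782000) → (0.648012, -0.304500)
(x_1(0.25), x_2(0.25)) ≈ (0.6480, -0.3045)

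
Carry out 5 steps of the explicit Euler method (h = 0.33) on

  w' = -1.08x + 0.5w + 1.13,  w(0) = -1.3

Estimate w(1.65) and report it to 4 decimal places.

-1.5866

Euler: w_{n+1} = w_n + h·f(x_n, w_n).
x=0.000000, w=-1.300000: f=0.480000 → w ← -1.300000 + 0.33·0.480000 = -1.141600
x=0.330000, w=-1.141600: f=0.202800 → w ← -1.141600 + 0.33·0.202800 = -1.074676
x=0.660000, w=-1.074676: f=-0.120138 → w ← -1.074676 + 0.33·(-0.120138) = -1.114322
x=0.990000, w=-1.114322: f=-0.496361 → w ← -1.114322 + 0.33·(-0.496361) = -1.278121
x=1.320000, w=-1.278121: f=-0.934660 → w ← -1.278121 + 0.33·(-0.934660) = -1.586558
w(1.65) ≈ -1.5866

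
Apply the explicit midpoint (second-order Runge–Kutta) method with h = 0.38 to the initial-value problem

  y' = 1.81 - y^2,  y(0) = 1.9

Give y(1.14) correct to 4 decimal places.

Midpoint: k1 = f(t_n, y_n); k2 = f(t_n + h/2, y_n + (h/2)·k1); y_{n+1} = y_n + h·k2.
t=0.000000, y=1.900000:
  k1 = f(0.000000, 1.900000) = -1.800000
  k2 = f(0.190000, 1.558000) = -0.617364
  y ← 1.900000 + 0.38·(-0.617364) = 1.665402
t=0.380000, y=1.665402:
  k1 = f(0.380000, 1.665402) = -0.963563
  k2 = f(0.570000, 1.482325) = -0.387287
  y ← 1.665402 + 0.38·(-0.387287) = 1.518233
t=0.760000, y=1.518233:
  k1 = f(0.760000, 1.518233) = -0.495031
  k2 = f(0.950000, 1.424177) = -0.218280
  y ← 1.518233 + 0.38·(-0.218280) = 1.435286
y(1.14) ≈ 1.4353

1.4353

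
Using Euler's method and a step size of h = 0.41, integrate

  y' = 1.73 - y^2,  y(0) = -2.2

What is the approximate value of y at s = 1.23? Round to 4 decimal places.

-31.4247

Euler: y_{n+1} = y_n + h·f(s_n, y_n).
s=0.000000, y=-2.200000: f=-3.110000 → y ← -2.200000 + 0.41·(-3.110000) = -3.475100
s=0.410000, y=-3.475100: f=-10.346320 → y ← -3.475100 + 0.41·(-10.346320) = -7.717091
s=0.820000, y=-7.717091: f=-57.823497 → y ← -7.717091 + 0.41·(-57.823497) = -31.424725
y(1.23) ≈ -31.4247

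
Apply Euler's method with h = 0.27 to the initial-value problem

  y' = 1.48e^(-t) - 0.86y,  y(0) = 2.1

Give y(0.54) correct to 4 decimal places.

Euler: y_{n+1} = y_n + h·f(t_n, y_n).
t=0.000000, y=2.100000: f=-0.326000 → y ← 2.100000 + 0.27·(-0.326000) = 2.011980
t=0.270000, y=2.011980: f=-0.600501 → y ← 2.011980 + 0.27·(-0.600501) = 1.849845
y(0.54) ≈ 1.8498

1.8498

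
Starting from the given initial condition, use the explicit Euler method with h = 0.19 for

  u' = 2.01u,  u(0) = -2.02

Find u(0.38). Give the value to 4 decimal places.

Euler: u_{n+1} = u_n + h·f(t_n, u_n).
t=0.000000, u=-2.020000: f=-4.060200 → u ← -2.020000 + 0.19·(-4.060200) = -2.791438
t=0.190000, u=-2.791438: f=-5.610790 → u ← -2.791438 + 0.19·(-5.610790) = -3.857488
u(0.38) ≈ -3.8575

-3.8575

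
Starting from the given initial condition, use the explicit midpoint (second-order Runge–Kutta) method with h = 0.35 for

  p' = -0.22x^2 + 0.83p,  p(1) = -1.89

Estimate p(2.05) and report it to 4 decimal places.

-5.2511

Midpoint: k1 = f(x_n, p_n); k2 = f(x_n + h/2, p_n + (h/2)·k1); p_{n+1} = p_n + h·k2.
x=1.000000, p=-1.890000:
  k1 = f(1.000000, -1.890000) = -1.788700
  k2 = f(1.175000, -2.203022) = -2.132246
  p ← -1.890000 + 0.35·(-2.132246) = -2.636286
x=1.350000, p=-2.636286:
  k1 = f(1.350000, -2.636286) = -2.589068
  k2 = f(1.525000, -3.089373) = -3.075817
  p ← -2.636286 + 0.35·(-3.075817) = -3.712822
x=1.700000, p=-3.712822:
  k1 = f(1.700000, -3.712822) = -3.717442
  k2 = f(1.875000, -4.363375) = -4.395038
  p ← -3.712822 + 0.35·(-4.395038) = -5.251086
p(2.05) ≈ -5.2511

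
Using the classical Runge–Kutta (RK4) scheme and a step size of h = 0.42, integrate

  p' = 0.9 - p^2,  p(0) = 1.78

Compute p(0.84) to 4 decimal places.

RK4: k1 = f(x_n, p_n); k2 = f(x_n + h/2, p_n + (h/2)·k1); k3 = f(x_n + h/2, p_n + (h/2)·k2); k4 = f(x_n + h, p_n + h·k3); p_{n+1} = p_n + (h/6)·(k1 + 2k2 + 2k3 + k4).
x=0.000000, p=1.780000:
  k1 = f(0.000000, 1.780000) = -2.268400
  k2 = f(0.210000, 1.303636) = -0.799467
  k3 = f(0.210000, 1.612112) = -1.698905
  k4 = f(0.420000, 1.066460) = -0.237337
  p ← 1.780000 + (0.42/6)·(k1 + 2k2 + 2k3 + k4) = 1.254826
x=0.420000, p=1.254826:
  k1 = f(0.420000, 1.254826) = -0.674589
  k2 = f(0.630000, 1.113163) = -0.339131
  k3 = f(0.630000, 1.183609) = -0.500930
  k4 = f(0.840000, 1.044436) = -0.190846
  p ← 1.254826 + (0.42/6)·(k1 + 2k2 + 2k3 + k4) = 1.076637
p(0.84) ≈ 1.0766

1.0766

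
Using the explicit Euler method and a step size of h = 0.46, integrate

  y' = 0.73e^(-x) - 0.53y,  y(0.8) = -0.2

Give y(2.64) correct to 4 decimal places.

Euler: y_{n+1} = y_n + h·f(x_n, y_n).
x=0.800000, y=-0.200000: f=0.434010 → y ← -0.200000 + 0.46·0.434010 = -0.000355
x=1.260000, y=-0.000355: f=0.207256 → y ← -0.000355 + 0.46·0.207256 = 0.094982
x=1.720000, y=0.094982: f=0.080378 → y ← 0.094982 + 0.46·0.080378 = 0.131956
x=2.180000, y=0.131956: f=0.012584 → y ← 0.131956 + 0.46·0.012584 = 0.137745
y(2.64) ≈ 0.1377

0.1377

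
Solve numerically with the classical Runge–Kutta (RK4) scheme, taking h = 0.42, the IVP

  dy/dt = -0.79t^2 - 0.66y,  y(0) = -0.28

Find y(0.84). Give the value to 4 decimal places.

-0.2975

RK4: k1 = f(t_n, y_n); k2 = f(t_n + h/2, y_n + (h/2)·k1); k3 = f(t_n + h/2, y_n + (h/2)·k2); k4 = f(t_n + h, y_n + h·k3); y_{n+1} = y_n + (h/6)·(k1 + 2k2 + 2k3 + k4).
t=0.000000, y=-0.280000:
  k1 = f(0.000000, -0.280000) = 0.184800
  k2 = f(0.210000, -0.241192) = 0.124348
  k3 = f(0.210000, -0.253887) = 0.132726
  k4 = f(0.420000, -0.224255) = 0.008652
  y ← -0.280000 + (0.42/6)·(k1 + 2k2 + 2k3 + k4) = -0.230468
t=0.420000, y=-0.230468:
  k1 = f(0.420000, -0.230468) = 0.012753
  k2 = f(0.630000, -0.227790) = -0.163210
  k3 = f(0.630000, -0.264742) = -0.138821
  k4 = f(0.840000, -0.288773) = -0.366834
  y ← -0.230468 + (0.42/6)·(k1 + 2k2 + 2k3 + k4) = -0.297538
y(0.84) ≈ -0.2975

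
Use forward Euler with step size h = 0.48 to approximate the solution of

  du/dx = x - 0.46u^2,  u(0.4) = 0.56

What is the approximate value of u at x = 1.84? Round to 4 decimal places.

Euler: u_{n+1} = u_n + h·f(x_n, u_n).
x=0.400000, u=0.560000: f=0.255744 → u ← 0.560000 + 0.48·0.255744 = 0.682757
x=0.880000, u=0.682757: f=0.665568 → u ← 0.682757 + 0.48·0.665568 = 1.002230
x=1.360000, u=1.002230: f=0.897946 → u ← 1.002230 + 0.48·0.897946 = 1.433244
u(1.84) ≈ 1.4332

1.4332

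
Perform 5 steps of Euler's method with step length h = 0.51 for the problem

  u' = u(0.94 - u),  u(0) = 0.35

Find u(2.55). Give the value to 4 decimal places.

Euler: u_{n+1} = u_n + h·f(t_n, u_n).
t=0.000000, u=0.350000: f=0.206500 → u ← 0.350000 + 0.51·0.206500 = 0.455315
t=0.510000, u=0.455315: f=0.220684 → u ← 0.455315 + 0.51·0.220684 = 0.567864
t=1.020000, u=0.567864: f=0.211323 → u ← 0.567864 + 0.51·0.211323 = 0.675639
t=1.530000, u=0.675639: f=0.178613 → u ← 0.675639 + 0.51·0.178613 = 0.766731
t=2.040000, u=0.766731: f=0.132851 → u ← 0.766731 + 0.51·0.132851 = 0.834485
u(2.55) ≈ 0.8345

0.8345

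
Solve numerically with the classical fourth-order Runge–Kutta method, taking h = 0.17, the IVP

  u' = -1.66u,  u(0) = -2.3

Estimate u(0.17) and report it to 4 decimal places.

RK4: k1 = f(x_n, u_n); k2 = f(x_n + h/2, u_n + (h/2)·k1); k3 = f(x_n + h/2, u_n + (h/2)·k2); k4 = f(x_n + h, u_n + h·k3); u_{n+1} = u_n + (h/6)·(k1 + 2k2 + 2k3 + k4).
x=0.000000, u=-2.300000:
  k1 = f(0.000000, -2.300000) = 3.818000
  k2 = f(0.085000, -1.975470) = 3.279280
  k3 = f(0.085000, -2.021261) = 3.355294
  k4 = f(0.170000, -1.729600) = 2.871136
  u ← -2.300000 + (0.17/6)·(k1 + 2k2 + 2k3 + k4) = -1.734515
u(0.17) ≈ -1.7345

-1.7345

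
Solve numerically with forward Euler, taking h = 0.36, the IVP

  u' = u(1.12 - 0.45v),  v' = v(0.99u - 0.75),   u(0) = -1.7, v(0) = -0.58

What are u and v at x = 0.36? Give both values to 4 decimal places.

-2.5452, -0.0720

Euler on (u,v): u_{n+1} = u_n + h·u', v_{n+1} = v_n + h·v'.
0.000000: (-1.700000, -0.580000); f=(-2.347700, 1.411140) → (-2.545172, -0.071990)
(u(0.36), v(0.36)) ≈ (-2.5452, -0.0720)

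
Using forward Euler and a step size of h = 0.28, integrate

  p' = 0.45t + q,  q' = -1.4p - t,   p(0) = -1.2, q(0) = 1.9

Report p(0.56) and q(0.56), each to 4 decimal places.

0.0310, 2.5539

Euler on (p,q): p_{n+1} = p_n + h·p', q_{n+1} = q_n + h·q'.
0.000000: (-1.200000, 1.900000); f=(1.900000, 1.680000) → (-0.668000, 2.370400)
0.280000: (-0.668000, 2.370400); f=(2.496400, 0.655200) → (0.030992, 2.553856)
(p(0.56), q(0.56)) ≈ (0.0310, 2.5539)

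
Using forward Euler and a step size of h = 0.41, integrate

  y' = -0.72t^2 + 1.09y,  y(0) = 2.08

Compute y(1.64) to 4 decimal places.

8.2786

Euler: y_{n+1} = y_n + h·f(t_n, y_n).
t=0.000000, y=2.080000: f=2.267200 → y ← 2.080000 + 0.41·2.267200 = 3.009552
t=0.410000, y=3.009552: f=3.159380 → y ← 3.009552 + 0.41·3.159380 = 4.304898
t=0.820000, y=4.304898: f=4.208210 → y ← 4.304898 + 0.41·4.208210 = 6.030264
t=1.230000, y=6.030264: f=5.483700 → y ← 6.030264 + 0.41·5.483700 = 8.278581
y(1.64) ≈ 8.2786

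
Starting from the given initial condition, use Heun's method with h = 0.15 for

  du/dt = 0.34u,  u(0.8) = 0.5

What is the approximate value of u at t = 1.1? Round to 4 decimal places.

0.5537

Heun: k1 = f(t_n, u_n); k2 = f(t_n + h, u_n + h·k1); u_{n+1} = u_n + (h/2)·(k1 + k2).
t=0.800000, u=0.500000:
  k1 = f(0.800000, 0.500000) = 0.170000
  k2 = f(0.950000, 0.525500) = 0.178670
  u ← 0.500000 + (0.15/2)·(0.170000 + 0.178670) = 0.526150
t=0.950000, u=0.526150:
  k1 = f(0.950000, 0.526150) = 0.178891
  k2 = f(1.100000, 0.552984) = 0.188015
  u ← 0.526150 + (0.15/2)·(0.178891 + 0.188015) = 0.553668
u(1.1) ≈ 0.5537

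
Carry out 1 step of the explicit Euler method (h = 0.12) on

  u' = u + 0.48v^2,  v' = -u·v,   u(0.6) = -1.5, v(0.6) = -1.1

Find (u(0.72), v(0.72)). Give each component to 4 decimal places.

-1.6103, -1.2980

Euler on (u,v): u_{n+1} = u_n + h·u', v_{n+1} = v_n + h·v'.
0.600000: (-1.500000, -1.100000); f=(-0.919200, -1.650000) → (-1.610304, -1.298000)
(u(0.72), v(0.72)) ≈ (-1.6103, -1.2980)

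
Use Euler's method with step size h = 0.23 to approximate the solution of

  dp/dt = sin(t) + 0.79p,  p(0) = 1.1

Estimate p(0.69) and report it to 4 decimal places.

1.9792

Euler: p_{n+1} = p_n + h·f(t_n, p_n).
t=0.000000, p=1.100000: f=0.869000 → p ← 1.100000 + 0.23·0.869000 = 1.299870
t=0.230000, p=1.299870: f=1.254875 → p ← 1.299870 + 0.23·1.254875 = 1.588491
t=0.460000, p=1.588491: f=1.698856 → p ← 1.588491 + 0.23·1.698856 = 1.979228
p(0.69) ≈ 1.9792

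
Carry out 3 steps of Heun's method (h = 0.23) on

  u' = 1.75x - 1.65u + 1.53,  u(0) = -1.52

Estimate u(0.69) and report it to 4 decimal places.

Heun: k1 = f(x_n, u_n); k2 = f(x_n + h, u_n + h·k1); u_{n+1} = u_n + (h/2)·(k1 + k2).
x=0.000000, u=-1.520000:
  k1 = f(0.000000, -1.520000) = 4.038000
  k2 = f(0.230000, -0.591260) = 2.908079
  u ← -1.520000 + (0.23/2)·(4.038000 + 2.908079) = -0.721201
x=0.230000, u=-0.721201:
  k1 = f(0.230000, -0.721201) = 3.122482
  k2 = f(0.460000, -0.003030) = 2.340000
  u ← -0.721201 + (0.23/2)·(3.122482 + 2.340000) = -0.093016
x=0.460000, u=-0.093016:
  k1 = f(0.460000, -0.093016) = 2.488476
  k2 = f(0.690000, 0.479334) = 1.946599
  u ← -0.093016 + (0.23/2)·(2.488476 + 1.946599) = 0.417018
u(0.69) ≈ 0.4170

0.4170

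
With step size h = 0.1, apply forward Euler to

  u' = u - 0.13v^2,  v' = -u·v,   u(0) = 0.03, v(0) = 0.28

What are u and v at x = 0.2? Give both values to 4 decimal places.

Euler on (u,v): u_{n+1} = u_n + h·u', v_{n+1} = v_n + h·v'.
0.000000: (0.030000, 0.280000); f=(0.019808, -0.008400) → (0.031981, 0.279160)
0.100000: (0.031981, 0.279160); f=(0.021850, -0.008928) → (0.034166, 0.278267)
(u(0.2), v(0.2)) ≈ (0.0342, 0.2783)

0.0342, 0.2783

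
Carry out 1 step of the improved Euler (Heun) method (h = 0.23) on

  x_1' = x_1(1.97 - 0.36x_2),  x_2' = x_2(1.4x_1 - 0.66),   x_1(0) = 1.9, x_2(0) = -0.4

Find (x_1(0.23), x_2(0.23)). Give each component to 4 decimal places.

3.0699, -0.7132

Heun on (x_1,x_2): k1 = f(t_n, state_n); k2 = f(t_n + h, state_n + h·k1); state_{n+1} = state_n + (h/2)·(k1 + k2).
0.000000: (1.900000, -0.400000)
  k1 = (4.016600, -0.800000)
  predictor → (2.823818, -0.584000)
  k2 = (6.156601, -1.923314)
  → (3.069918, -0.713181)
(x_1(0.23), x_2(0.23)) ≈ (3.0699, -0.7132)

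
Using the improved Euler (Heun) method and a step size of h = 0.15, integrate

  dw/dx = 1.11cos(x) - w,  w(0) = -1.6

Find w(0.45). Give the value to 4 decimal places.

-0.6373

Heun: k1 = f(x_n, w_n); k2 = f(x_n + h, w_n + h·k1); w_{n+1} = w_n + (h/2)·(k1 + k2).
x=0.000000, w=-1.600000:
  k1 = f(0.000000, -1.600000) = 2.710000
  k2 = f(0.150000, -1.193500) = 2.291036
  w ← -1.600000 + (0.15/2)·(2.710000 + 2.291036) = -1.224922
x=0.150000, w=-1.224922:
  k1 = f(0.150000, -1.224922) = 2.322458
  k2 = f(0.300000, -0.876554) = 1.936977
  w ← -1.224922 + (0.15/2)·(2.322458 + 1.936977) = -0.905465
x=0.300000, w=-0.905465:
  k1 = f(0.300000, -0.905465) = 1.965888
  k2 = f(0.450000, -0.610581) = 1.610078
  w ← -0.905465 + (0.15/2)·(1.965888 + 1.610078) = -0.637267
w(0.45) ≈ -0.6373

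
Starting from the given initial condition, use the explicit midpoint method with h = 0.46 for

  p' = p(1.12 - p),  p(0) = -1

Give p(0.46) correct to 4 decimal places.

Midpoint: k1 = f(t_n, p_n); k2 = f(t_n + h/2, p_n + (h/2)·k1); p_{n+1} = p_n + h·k2.
t=0.000000, p=-1.000000:
  k1 = f(0.000000, -1.000000) = -2.120000
  k2 = f(0.230000, -1.487600) = -3.879066
  p ← -1.000000 + 0.46·(-3.879066) = -2.784370
p(0.46) ≈ -2.7844

-2.7844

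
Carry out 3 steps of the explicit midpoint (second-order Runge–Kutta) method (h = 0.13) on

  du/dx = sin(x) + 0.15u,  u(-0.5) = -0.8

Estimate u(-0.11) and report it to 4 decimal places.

-0.9690

Midpoint: k1 = f(x_n, u_n); k2 = f(x_n + h/2, u_n + (h/2)·k1); u_{n+1} = u_n + h·k2.
x=-0.500000, u=-0.800000:
  k1 = f(-0.500000, -0.800000) = -0.599426
  k2 = f(-0.435000, -0.838963) = -0.547255
  u ← -0.800000 + 0.13·(-0.547255) = -0.871143
x=-0.370000, u=-0.871143:
  k1 = f(-0.370000, -0.871143) = -0.492287
  k2 = f(-0.305000, -0.903142) = -0.435764
  u ← -0.871143 + 0.13·(-0.435764) = -0.927793
x=-0.240000, u=-0.927793:
  k1 = f(-0.240000, -0.927793) = -0.376872
  k2 = f(-0.175000, -0.952289) = -0.316952
  u ← -0.927793 + 0.13·(-0.316952) = -0.968996
u(-0.11) ≈ -0.9690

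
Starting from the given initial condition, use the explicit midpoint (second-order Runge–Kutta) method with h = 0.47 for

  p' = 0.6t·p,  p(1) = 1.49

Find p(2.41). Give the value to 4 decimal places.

Midpoint: k1 = f(t_n, p_n); k2 = f(t_n + h/2, p_n + (h/2)·k1); p_{n+1} = p_n + h·k2.
t=1.000000, p=1.490000:
  k1 = f(1.000000, 1.490000) = 0.894000
  k2 = f(1.235000, 1.700090) = 1.259767
  p ← 1.490000 + 0.47·1.259767 = 2.082090
t=1.470000, p=2.082090:
  k1 = f(1.470000, 2.082090) = 1.836404
  k2 = f(1.705000, 2.513645) = 2.571459
  p ← 2.082090 + 0.47·2.571459 = 3.290676
t=1.940000, p=3.290676:
  k1 = f(1.940000, 3.290676) = 3.830347
  k2 = f(2.175000, 4.190808) = 5.469004
  p ← 3.290676 + 0.47·5.469004 = 5.861108
p(2.41) ≈ 5.8611

5.8611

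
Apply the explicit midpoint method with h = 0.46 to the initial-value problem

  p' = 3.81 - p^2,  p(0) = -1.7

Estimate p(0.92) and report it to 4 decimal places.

0.7434

Midpoint: k1 = f(t_n, p_n); k2 = f(t_n + h/2, p_n + (h/2)·k1); p_{n+1} = p_n + h·k2.
t=0.000000, p=-1.700000:
  k1 = f(0.000000, -1.700000) = 0.920000
  k2 = f(0.230000, -1.488400) = 1.594665
  p ← -1.700000 + 0.46·1.594665 = -0.966454
t=0.460000, p=-0.966454:
  k1 = f(0.460000, -0.966454) = 2.875967
  k2 = f(0.690000, -0.304982) = 3.716986
  p ← -0.966454 + 0.46·3.716986 = 0.743360
p(0.92) ≈ 0.7434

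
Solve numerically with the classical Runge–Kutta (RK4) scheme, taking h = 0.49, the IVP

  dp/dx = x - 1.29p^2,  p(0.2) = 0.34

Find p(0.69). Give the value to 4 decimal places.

0.4628

RK4: k1 = f(x_n, p_n); k2 = f(x_n + h/2, p_n + (h/2)·k1); k3 = f(x_n + h/2, p_n + (h/2)·k2); k4 = f(x_n + h, p_n + h·k3); p_{n+1} = p_n + (h/6)·(k1 + 2k2 + 2k3 + k4).
x=0.200000, p=0.340000:
  k1 = f(0.200000, 0.340000) = 0.050876
  k2 = f(0.445000, 0.352465) = 0.284742
  k3 = f(0.445000, 0.409762) = 0.228403
  k4 = f(0.690000, 0.451917) = 0.426544
  p ← 0.340000 + (0.49/6)·(k1 + 2k2 + 2k3 + k4) = 0.462803
p(0.69) ≈ 0.4628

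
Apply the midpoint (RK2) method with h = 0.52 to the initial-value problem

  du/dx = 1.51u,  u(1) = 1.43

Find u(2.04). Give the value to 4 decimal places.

Midpoint: k1 = f(x_n, u_n); k2 = f(x_n + h/2, u_n + (h/2)·k1); u_{n+1} = u_n + h·k2.
x=1.000000, u=1.430000:
  k1 = f(1.000000, 1.430000) = 2.159300
  k2 = f(1.260000, 1.991418) = 3.007041
  u ← 1.430000 + 0.52·3.007041 = 2.993661
x=1.520000, u=2.993661:
  k1 = f(1.520000, 2.993661) = 4.520429
  k2 = f(1.780000, 4.168973) = 6.295149
  u ← 2.993661 + 0.52·6.295149 = 6.267139
u(2.04) ≈ 6.2671

6.2671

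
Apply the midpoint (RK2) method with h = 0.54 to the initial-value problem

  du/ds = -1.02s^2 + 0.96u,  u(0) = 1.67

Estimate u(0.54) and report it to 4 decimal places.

Midpoint: k1 = f(s_n, u_n); k2 = f(s_n + h/2, u_n + (h/2)·k1); u_{n+1} = u_n + h·k2.
s=0.000000, u=1.670000:
  k1 = f(0.000000, 1.670000) = 1.603200
  k2 = f(0.270000, 2.102864) = 1.944391
  u ← 1.670000 + 0.54·1.944391 = 2.719971
u(0.54) ≈ 2.7200

2.7200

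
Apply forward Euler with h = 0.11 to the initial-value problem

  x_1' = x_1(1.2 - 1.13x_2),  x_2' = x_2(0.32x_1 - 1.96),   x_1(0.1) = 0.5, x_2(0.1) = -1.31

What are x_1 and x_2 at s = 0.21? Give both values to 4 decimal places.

Euler on (x_1,x_2): x_1_{n+1} = x_1_n + h·x_1', x_2_{n+1} = x_2_n + h·x_2'.
0.100000: (0.500000, -1.310000); f=(1.340150, 2.358000) → (0.647417, -1.050620)
(x_1(0.21), x_2(0.21)) ≈ (0.6474, -1.0506)

0.6474, -1.0506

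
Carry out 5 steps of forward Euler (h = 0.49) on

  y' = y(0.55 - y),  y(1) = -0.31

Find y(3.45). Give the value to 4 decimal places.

Euler: y_{n+1} = y_n + h·f(t_n, y_n).
t=1.000000, y=-0.310000: f=-0.266600 → y ← -0.310000 + 0.49·(-0.266600) = -0.440634
t=1.490000, y=-0.440634: f=-0.436507 → y ← -0.440634 + 0.49·(-0.436507) = -0.654522
t=1.980000, y=-0.654522: f=-0.788387 → y ← -0.654522 + 0.49·(-0.788387) = -1.040832
t=2.470000, y=-1.040832: f=-1.655789 → y ← -1.040832 + 0.49·(-1.655789) = -1.852169
t=2.960000, y=-1.852169: f=-4.449222 → y ← -1.852169 + 0.49·(-4.449222) = -4.032287
y(3.45) ≈ -4.0323

-4.0323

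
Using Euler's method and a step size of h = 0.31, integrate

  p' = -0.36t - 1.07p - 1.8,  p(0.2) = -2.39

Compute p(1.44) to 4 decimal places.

-2.0428

Euler: p_{n+1} = p_n + h·f(t_n, p_n).
t=0.200000, p=-2.390000: f=0.685300 → p ← -2.390000 + 0.31·0.685300 = -2.177557
t=0.510000, p=-2.177557: f=0.346386 → p ← -2.177557 + 0.31·0.346386 = -2.070177
t=0.820000, p=-2.070177: f=0.119890 → p ← -2.070177 + 0.31·0.119890 = -2.033012
t=1.130000, p=-2.033012: f=-0.031478 → p ← -2.033012 + 0.31·(-0.031478) = -2.042770
p(1.44) ≈ -2.0428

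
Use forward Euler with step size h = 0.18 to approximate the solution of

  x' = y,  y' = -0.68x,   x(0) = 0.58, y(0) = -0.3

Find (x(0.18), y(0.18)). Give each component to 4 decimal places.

Euler on (x,y): x_{n+1} = x_n + h·x', y_{n+1} = y_n + h·y'.
0.000000: (0.580000, -0.300000); f=(-0.300000, -0.394400) → (0.526000, -0.370992)
(x(0.18), y(0.18)) ≈ (0.5260, -0.3710)

0.5260, -0.3710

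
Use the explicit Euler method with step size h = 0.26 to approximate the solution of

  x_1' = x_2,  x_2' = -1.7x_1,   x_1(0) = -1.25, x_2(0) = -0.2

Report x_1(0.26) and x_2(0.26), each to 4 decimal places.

-1.3020, 0.3525

Euler on (x_1,x_2): x_1_{n+1} = x_1_n + h·x_1', x_2_{n+1} = x_2_n + h·x_2'.
0.000000: (-1.250000, -0.200000); f=(-0.200000, 2.125000) → (-1.302000, 0.352500)
(x_1(0.26), x_2(0.26)) ≈ (-1.3020, 0.3525)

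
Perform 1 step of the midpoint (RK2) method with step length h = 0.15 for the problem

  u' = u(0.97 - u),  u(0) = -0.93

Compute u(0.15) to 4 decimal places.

-1.2539

Midpoint: k1 = f(t_n, u_n); k2 = f(t_n + h/2, u_n + (h/2)·k1); u_{n+1} = u_n + h·k2.
t=0.000000, u=-0.930000:
  k1 = f(0.000000, -0.930000) = -1.767000
  k2 = f(0.075000, -1.062525) = -2.159609
  u ← -0.930000 + 0.15·(-2.159609) = -1.253941
u(0.15) ≈ -1.2539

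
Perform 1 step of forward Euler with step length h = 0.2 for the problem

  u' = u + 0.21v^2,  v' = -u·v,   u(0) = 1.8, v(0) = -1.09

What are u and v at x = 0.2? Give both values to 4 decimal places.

Euler on (u,v): u_{n+1} = u_n + h·u', v_{n+1} = v_n + h·v'.
0.000000: (1.800000, -1.090000); f=(2.049501, 1.962000) → (2.209900, -0.697600)
(u(0.2), v(0.2)) ≈ (2.2099, -0.6976)

2.2099, -0.6976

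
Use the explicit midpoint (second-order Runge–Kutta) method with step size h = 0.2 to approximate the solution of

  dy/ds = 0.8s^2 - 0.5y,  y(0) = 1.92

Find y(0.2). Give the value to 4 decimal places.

1.7392

Midpoint: k1 = f(s_n, y_n); k2 = f(s_n + h/2, y_n + (h/2)·k1); y_{n+1} = y_n + h·k2.
s=0.000000, y=1.920000:
  k1 = f(0.000000, 1.920000) = -0.960000
  k2 = f(0.100000, 1.824000) = -0.904000
  y ← 1.920000 + 0.2·(-0.904000) = 1.739200
y(0.2) ≈ 1.7392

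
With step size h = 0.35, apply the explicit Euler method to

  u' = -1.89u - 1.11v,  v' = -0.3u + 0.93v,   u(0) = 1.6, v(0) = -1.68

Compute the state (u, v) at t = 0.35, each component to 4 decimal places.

1.1943, -2.3948

Euler on (u,v): u_{n+1} = u_n + h·u', v_{n+1} = v_n + h·v'.
0.000000: (1.600000, -1.680000); f=(-1.159200, -2.042400) → (1.194280, -2.394840)
(u(0.35), v(0.35)) ≈ (1.1943, -2.3948)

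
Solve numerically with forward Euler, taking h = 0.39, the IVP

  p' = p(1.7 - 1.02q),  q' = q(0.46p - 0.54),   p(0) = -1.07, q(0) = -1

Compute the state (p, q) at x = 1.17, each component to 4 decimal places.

Euler on (p,q): p_{n+1} = p_n + h·p', q_{n+1} = q_n + h·q'.
0.000000: (-1.070000, -1.000000); f=(-2.910400, 1.032200) → (-2.205056, -0.597442)
0.390000: (-2.205056, -0.597442); f=(-5.092336, 0.928619) → (-4.191067, -0.235280)
0.780000: (-4.191067, -0.235280); f=(-8.130612, 0.580646) → (-7.362006, -0.008828)
(p(1.17), q(1.17)) ≈ (-7.3620, -0.0088)

-7.3620, -0.0088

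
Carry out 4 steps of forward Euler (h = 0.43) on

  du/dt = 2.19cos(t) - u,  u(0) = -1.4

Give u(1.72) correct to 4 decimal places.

0.9159

Euler: u_{n+1} = u_n + h·f(t_n, u_n).
t=0.000000, u=-1.400000: f=3.590000 → u ← -1.400000 + 0.43·3.590000 = 0.143700
t=0.430000, u=0.143700: f=1.846935 → u ← 0.143700 + 0.43·1.846935 = 0.937882
t=0.860000, u=0.937882: f=0.490956 → u ← 0.937882 + 0.43·0.490956 = 1.148993
t=1.290000, u=1.148993: f=-0.542098 → u ← 1.148993 + 0.43·(-0.542098) = 0.915891
u(1.72) ≈ 0.9159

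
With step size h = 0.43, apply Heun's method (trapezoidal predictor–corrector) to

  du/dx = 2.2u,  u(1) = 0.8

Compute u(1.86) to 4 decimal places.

Heun: k1 = f(x_n, u_n); k2 = f(x_n + h, u_n + h·k1); u_{n+1} = u_n + (h/2)·(k1 + k2).
x=1.000000, u=0.800000:
  k1 = f(1.000000, 0.800000) = 1.760000
  k2 = f(1.430000, 1.556800) = 3.424960
  u ← 0.800000 + (0.43/2)·(1.760000 + 3.424960) = 1.914766
x=1.430000, u=1.914766:
  k1 = f(1.430000, 1.914766) = 4.212486
  k2 = f(1.860000, 3.726135) = 8.197498
  u ← 1.914766 + (0.43/2)·(4.212486 + 8.197498) = 4.582913
u(1.86) ≈ 4.5829

4.5829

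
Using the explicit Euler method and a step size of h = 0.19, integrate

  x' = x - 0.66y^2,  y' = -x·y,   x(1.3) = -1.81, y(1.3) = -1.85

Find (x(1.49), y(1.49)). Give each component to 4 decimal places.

Euler on (x,y): x_{n+1} = x_n + h·x', y_{n+1} = y_n + h·y'.
1.300000: (-1.810000, -1.850000); f=(-4.068850, -3.348500) → (-2.583082, -2.486215)
(x(1.49), y(1.49)) ≈ (-2.5831, -2.4862)

-2.5831, -2.4862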